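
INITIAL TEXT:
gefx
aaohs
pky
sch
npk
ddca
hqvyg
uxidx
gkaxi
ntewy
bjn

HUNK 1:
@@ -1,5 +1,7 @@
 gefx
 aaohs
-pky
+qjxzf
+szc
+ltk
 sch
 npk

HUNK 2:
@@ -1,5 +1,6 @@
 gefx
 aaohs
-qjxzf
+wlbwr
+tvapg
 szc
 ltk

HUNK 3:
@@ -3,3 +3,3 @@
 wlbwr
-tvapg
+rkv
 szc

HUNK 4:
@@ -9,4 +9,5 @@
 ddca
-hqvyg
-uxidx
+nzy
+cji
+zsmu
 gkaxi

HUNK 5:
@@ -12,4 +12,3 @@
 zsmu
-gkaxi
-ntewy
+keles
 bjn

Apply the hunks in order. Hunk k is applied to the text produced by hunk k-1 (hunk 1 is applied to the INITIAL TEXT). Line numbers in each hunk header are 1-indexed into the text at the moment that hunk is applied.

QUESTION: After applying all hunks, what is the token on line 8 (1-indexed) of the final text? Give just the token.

Hunk 1: at line 1 remove [pky] add [qjxzf,szc,ltk] -> 13 lines: gefx aaohs qjxzf szc ltk sch npk ddca hqvyg uxidx gkaxi ntewy bjn
Hunk 2: at line 1 remove [qjxzf] add [wlbwr,tvapg] -> 14 lines: gefx aaohs wlbwr tvapg szc ltk sch npk ddca hqvyg uxidx gkaxi ntewy bjn
Hunk 3: at line 3 remove [tvapg] add [rkv] -> 14 lines: gefx aaohs wlbwr rkv szc ltk sch npk ddca hqvyg uxidx gkaxi ntewy bjn
Hunk 4: at line 9 remove [hqvyg,uxidx] add [nzy,cji,zsmu] -> 15 lines: gefx aaohs wlbwr rkv szc ltk sch npk ddca nzy cji zsmu gkaxi ntewy bjn
Hunk 5: at line 12 remove [gkaxi,ntewy] add [keles] -> 14 lines: gefx aaohs wlbwr rkv szc ltk sch npk ddca nzy cji zsmu keles bjn
Final line 8: npk

Answer: npk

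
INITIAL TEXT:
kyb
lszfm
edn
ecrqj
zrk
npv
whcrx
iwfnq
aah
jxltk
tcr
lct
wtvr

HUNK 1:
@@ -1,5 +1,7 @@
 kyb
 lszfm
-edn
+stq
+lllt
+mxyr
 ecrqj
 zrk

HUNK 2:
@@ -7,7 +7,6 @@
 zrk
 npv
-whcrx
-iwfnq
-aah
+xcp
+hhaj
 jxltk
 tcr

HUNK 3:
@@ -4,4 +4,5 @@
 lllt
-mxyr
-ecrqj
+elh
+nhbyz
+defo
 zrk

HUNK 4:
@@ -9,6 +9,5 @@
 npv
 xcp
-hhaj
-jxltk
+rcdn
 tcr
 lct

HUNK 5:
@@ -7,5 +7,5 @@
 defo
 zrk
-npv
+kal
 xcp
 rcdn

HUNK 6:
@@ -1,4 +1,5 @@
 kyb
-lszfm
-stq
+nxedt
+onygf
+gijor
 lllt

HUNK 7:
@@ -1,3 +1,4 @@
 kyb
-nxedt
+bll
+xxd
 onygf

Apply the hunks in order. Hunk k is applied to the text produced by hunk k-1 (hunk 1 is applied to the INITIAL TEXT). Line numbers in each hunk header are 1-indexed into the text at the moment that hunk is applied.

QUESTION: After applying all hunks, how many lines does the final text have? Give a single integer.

Answer: 16

Derivation:
Hunk 1: at line 1 remove [edn] add [stq,lllt,mxyr] -> 15 lines: kyb lszfm stq lllt mxyr ecrqj zrk npv whcrx iwfnq aah jxltk tcr lct wtvr
Hunk 2: at line 7 remove [whcrx,iwfnq,aah] add [xcp,hhaj] -> 14 lines: kyb lszfm stq lllt mxyr ecrqj zrk npv xcp hhaj jxltk tcr lct wtvr
Hunk 3: at line 4 remove [mxyr,ecrqj] add [elh,nhbyz,defo] -> 15 lines: kyb lszfm stq lllt elh nhbyz defo zrk npv xcp hhaj jxltk tcr lct wtvr
Hunk 4: at line 9 remove [hhaj,jxltk] add [rcdn] -> 14 lines: kyb lszfm stq lllt elh nhbyz defo zrk npv xcp rcdn tcr lct wtvr
Hunk 5: at line 7 remove [npv] add [kal] -> 14 lines: kyb lszfm stq lllt elh nhbyz defo zrk kal xcp rcdn tcr lct wtvr
Hunk 6: at line 1 remove [lszfm,stq] add [nxedt,onygf,gijor] -> 15 lines: kyb nxedt onygf gijor lllt elh nhbyz defo zrk kal xcp rcdn tcr lct wtvr
Hunk 7: at line 1 remove [nxedt] add [bll,xxd] -> 16 lines: kyb bll xxd onygf gijor lllt elh nhbyz defo zrk kal xcp rcdn tcr lct wtvr
Final line count: 16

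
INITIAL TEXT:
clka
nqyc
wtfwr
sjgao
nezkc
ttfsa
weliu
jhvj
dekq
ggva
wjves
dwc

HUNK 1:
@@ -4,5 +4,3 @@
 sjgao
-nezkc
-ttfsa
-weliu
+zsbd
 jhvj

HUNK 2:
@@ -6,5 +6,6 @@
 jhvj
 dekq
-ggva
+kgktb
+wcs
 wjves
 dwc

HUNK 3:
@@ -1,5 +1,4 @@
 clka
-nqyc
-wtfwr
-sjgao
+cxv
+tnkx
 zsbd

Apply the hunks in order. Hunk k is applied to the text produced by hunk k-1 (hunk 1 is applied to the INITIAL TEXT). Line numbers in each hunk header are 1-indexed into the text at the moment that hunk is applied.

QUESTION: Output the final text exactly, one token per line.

Answer: clka
cxv
tnkx
zsbd
jhvj
dekq
kgktb
wcs
wjves
dwc

Derivation:
Hunk 1: at line 4 remove [nezkc,ttfsa,weliu] add [zsbd] -> 10 lines: clka nqyc wtfwr sjgao zsbd jhvj dekq ggva wjves dwc
Hunk 2: at line 6 remove [ggva] add [kgktb,wcs] -> 11 lines: clka nqyc wtfwr sjgao zsbd jhvj dekq kgktb wcs wjves dwc
Hunk 3: at line 1 remove [nqyc,wtfwr,sjgao] add [cxv,tnkx] -> 10 lines: clka cxv tnkx zsbd jhvj dekq kgktb wcs wjves dwc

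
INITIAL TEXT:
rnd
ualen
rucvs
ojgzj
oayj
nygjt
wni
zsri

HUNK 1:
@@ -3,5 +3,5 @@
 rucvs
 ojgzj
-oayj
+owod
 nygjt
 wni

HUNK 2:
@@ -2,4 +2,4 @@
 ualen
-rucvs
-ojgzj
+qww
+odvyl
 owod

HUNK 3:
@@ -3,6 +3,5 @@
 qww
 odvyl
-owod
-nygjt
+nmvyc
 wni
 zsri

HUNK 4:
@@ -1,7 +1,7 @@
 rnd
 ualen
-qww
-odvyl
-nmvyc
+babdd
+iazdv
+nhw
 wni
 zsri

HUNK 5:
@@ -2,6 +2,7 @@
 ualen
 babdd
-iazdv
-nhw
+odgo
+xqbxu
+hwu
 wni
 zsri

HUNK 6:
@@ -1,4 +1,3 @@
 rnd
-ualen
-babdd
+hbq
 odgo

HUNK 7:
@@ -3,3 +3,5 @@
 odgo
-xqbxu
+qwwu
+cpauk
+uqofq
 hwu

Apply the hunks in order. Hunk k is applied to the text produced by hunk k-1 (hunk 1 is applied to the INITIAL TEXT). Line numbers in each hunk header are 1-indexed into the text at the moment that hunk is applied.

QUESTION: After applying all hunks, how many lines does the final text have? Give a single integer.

Hunk 1: at line 3 remove [oayj] add [owod] -> 8 lines: rnd ualen rucvs ojgzj owod nygjt wni zsri
Hunk 2: at line 2 remove [rucvs,ojgzj] add [qww,odvyl] -> 8 lines: rnd ualen qww odvyl owod nygjt wni zsri
Hunk 3: at line 3 remove [owod,nygjt] add [nmvyc] -> 7 lines: rnd ualen qww odvyl nmvyc wni zsri
Hunk 4: at line 1 remove [qww,odvyl,nmvyc] add [babdd,iazdv,nhw] -> 7 lines: rnd ualen babdd iazdv nhw wni zsri
Hunk 5: at line 2 remove [iazdv,nhw] add [odgo,xqbxu,hwu] -> 8 lines: rnd ualen babdd odgo xqbxu hwu wni zsri
Hunk 6: at line 1 remove [ualen,babdd] add [hbq] -> 7 lines: rnd hbq odgo xqbxu hwu wni zsri
Hunk 7: at line 3 remove [xqbxu] add [qwwu,cpauk,uqofq] -> 9 lines: rnd hbq odgo qwwu cpauk uqofq hwu wni zsri
Final line count: 9

Answer: 9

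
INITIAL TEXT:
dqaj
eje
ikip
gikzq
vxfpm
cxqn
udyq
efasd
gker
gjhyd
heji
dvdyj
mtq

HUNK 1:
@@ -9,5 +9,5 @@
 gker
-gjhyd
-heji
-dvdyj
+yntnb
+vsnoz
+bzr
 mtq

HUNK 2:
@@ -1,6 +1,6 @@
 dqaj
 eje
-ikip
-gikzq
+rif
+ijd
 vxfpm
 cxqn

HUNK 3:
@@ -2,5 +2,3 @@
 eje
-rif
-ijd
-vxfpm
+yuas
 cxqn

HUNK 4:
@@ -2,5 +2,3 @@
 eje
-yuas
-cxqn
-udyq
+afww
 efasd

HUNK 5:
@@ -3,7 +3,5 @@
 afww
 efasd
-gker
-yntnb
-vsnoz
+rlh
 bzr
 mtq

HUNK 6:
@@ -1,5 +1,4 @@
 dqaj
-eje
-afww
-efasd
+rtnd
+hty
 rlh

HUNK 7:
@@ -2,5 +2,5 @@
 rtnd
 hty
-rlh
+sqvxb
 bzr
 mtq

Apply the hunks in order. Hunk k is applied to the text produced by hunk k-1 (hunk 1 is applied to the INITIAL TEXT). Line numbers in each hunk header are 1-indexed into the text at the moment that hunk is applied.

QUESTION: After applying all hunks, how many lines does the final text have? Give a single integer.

Hunk 1: at line 9 remove [gjhyd,heji,dvdyj] add [yntnb,vsnoz,bzr] -> 13 lines: dqaj eje ikip gikzq vxfpm cxqn udyq efasd gker yntnb vsnoz bzr mtq
Hunk 2: at line 1 remove [ikip,gikzq] add [rif,ijd] -> 13 lines: dqaj eje rif ijd vxfpm cxqn udyq efasd gker yntnb vsnoz bzr mtq
Hunk 3: at line 2 remove [rif,ijd,vxfpm] add [yuas] -> 11 lines: dqaj eje yuas cxqn udyq efasd gker yntnb vsnoz bzr mtq
Hunk 4: at line 2 remove [yuas,cxqn,udyq] add [afww] -> 9 lines: dqaj eje afww efasd gker yntnb vsnoz bzr mtq
Hunk 5: at line 3 remove [gker,yntnb,vsnoz] add [rlh] -> 7 lines: dqaj eje afww efasd rlh bzr mtq
Hunk 6: at line 1 remove [eje,afww,efasd] add [rtnd,hty] -> 6 lines: dqaj rtnd hty rlh bzr mtq
Hunk 7: at line 2 remove [rlh] add [sqvxb] -> 6 lines: dqaj rtnd hty sqvxb bzr mtq
Final line count: 6

Answer: 6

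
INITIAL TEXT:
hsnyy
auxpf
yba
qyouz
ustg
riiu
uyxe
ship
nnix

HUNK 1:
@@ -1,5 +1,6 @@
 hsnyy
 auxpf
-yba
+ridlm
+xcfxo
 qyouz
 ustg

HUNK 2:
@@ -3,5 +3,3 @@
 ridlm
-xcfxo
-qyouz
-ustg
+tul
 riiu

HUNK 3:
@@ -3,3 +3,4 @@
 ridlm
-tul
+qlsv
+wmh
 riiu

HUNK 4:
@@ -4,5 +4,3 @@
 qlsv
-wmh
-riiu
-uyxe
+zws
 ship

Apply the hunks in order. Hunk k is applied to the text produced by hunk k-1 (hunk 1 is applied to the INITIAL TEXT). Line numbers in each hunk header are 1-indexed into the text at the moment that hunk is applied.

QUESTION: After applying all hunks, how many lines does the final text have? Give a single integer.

Answer: 7

Derivation:
Hunk 1: at line 1 remove [yba] add [ridlm,xcfxo] -> 10 lines: hsnyy auxpf ridlm xcfxo qyouz ustg riiu uyxe ship nnix
Hunk 2: at line 3 remove [xcfxo,qyouz,ustg] add [tul] -> 8 lines: hsnyy auxpf ridlm tul riiu uyxe ship nnix
Hunk 3: at line 3 remove [tul] add [qlsv,wmh] -> 9 lines: hsnyy auxpf ridlm qlsv wmh riiu uyxe ship nnix
Hunk 4: at line 4 remove [wmh,riiu,uyxe] add [zws] -> 7 lines: hsnyy auxpf ridlm qlsv zws ship nnix
Final line count: 7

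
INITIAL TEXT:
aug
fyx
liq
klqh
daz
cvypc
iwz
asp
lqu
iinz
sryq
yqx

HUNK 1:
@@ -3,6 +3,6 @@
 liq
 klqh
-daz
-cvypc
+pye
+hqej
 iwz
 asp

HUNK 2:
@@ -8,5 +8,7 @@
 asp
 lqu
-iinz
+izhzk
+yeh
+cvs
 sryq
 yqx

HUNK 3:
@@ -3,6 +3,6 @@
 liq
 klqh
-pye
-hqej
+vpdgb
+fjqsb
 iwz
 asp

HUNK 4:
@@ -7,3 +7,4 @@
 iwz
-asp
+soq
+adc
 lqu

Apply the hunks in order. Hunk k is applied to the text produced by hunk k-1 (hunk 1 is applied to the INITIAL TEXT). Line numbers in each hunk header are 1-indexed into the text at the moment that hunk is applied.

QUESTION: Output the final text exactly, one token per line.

Answer: aug
fyx
liq
klqh
vpdgb
fjqsb
iwz
soq
adc
lqu
izhzk
yeh
cvs
sryq
yqx

Derivation:
Hunk 1: at line 3 remove [daz,cvypc] add [pye,hqej] -> 12 lines: aug fyx liq klqh pye hqej iwz asp lqu iinz sryq yqx
Hunk 2: at line 8 remove [iinz] add [izhzk,yeh,cvs] -> 14 lines: aug fyx liq klqh pye hqej iwz asp lqu izhzk yeh cvs sryq yqx
Hunk 3: at line 3 remove [pye,hqej] add [vpdgb,fjqsb] -> 14 lines: aug fyx liq klqh vpdgb fjqsb iwz asp lqu izhzk yeh cvs sryq yqx
Hunk 4: at line 7 remove [asp] add [soq,adc] -> 15 lines: aug fyx liq klqh vpdgb fjqsb iwz soq adc lqu izhzk yeh cvs sryq yqx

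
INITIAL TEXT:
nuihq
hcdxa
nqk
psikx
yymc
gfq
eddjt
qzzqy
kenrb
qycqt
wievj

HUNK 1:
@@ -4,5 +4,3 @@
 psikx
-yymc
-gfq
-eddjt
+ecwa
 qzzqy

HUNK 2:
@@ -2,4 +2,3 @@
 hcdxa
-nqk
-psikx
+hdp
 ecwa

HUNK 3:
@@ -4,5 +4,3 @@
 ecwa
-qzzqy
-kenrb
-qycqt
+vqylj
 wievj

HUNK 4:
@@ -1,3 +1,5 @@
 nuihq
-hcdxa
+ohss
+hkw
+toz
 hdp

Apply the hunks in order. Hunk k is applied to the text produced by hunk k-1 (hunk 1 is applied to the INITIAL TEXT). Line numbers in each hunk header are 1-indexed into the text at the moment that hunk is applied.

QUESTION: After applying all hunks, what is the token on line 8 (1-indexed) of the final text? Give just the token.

Hunk 1: at line 4 remove [yymc,gfq,eddjt] add [ecwa] -> 9 lines: nuihq hcdxa nqk psikx ecwa qzzqy kenrb qycqt wievj
Hunk 2: at line 2 remove [nqk,psikx] add [hdp] -> 8 lines: nuihq hcdxa hdp ecwa qzzqy kenrb qycqt wievj
Hunk 3: at line 4 remove [qzzqy,kenrb,qycqt] add [vqylj] -> 6 lines: nuihq hcdxa hdp ecwa vqylj wievj
Hunk 4: at line 1 remove [hcdxa] add [ohss,hkw,toz] -> 8 lines: nuihq ohss hkw toz hdp ecwa vqylj wievj
Final line 8: wievj

Answer: wievj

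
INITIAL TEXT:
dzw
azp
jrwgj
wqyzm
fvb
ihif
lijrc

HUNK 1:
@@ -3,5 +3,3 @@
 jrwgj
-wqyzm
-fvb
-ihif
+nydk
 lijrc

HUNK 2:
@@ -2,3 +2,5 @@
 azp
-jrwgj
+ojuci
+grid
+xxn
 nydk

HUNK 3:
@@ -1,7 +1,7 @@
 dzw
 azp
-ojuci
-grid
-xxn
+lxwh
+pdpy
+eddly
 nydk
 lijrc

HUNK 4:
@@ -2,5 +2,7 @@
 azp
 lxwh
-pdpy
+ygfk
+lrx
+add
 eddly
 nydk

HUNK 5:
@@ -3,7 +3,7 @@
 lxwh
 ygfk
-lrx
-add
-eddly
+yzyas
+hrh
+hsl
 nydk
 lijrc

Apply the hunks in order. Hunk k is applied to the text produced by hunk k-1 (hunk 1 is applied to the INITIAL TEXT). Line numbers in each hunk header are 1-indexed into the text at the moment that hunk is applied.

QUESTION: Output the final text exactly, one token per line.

Answer: dzw
azp
lxwh
ygfk
yzyas
hrh
hsl
nydk
lijrc

Derivation:
Hunk 1: at line 3 remove [wqyzm,fvb,ihif] add [nydk] -> 5 lines: dzw azp jrwgj nydk lijrc
Hunk 2: at line 2 remove [jrwgj] add [ojuci,grid,xxn] -> 7 lines: dzw azp ojuci grid xxn nydk lijrc
Hunk 3: at line 1 remove [ojuci,grid,xxn] add [lxwh,pdpy,eddly] -> 7 lines: dzw azp lxwh pdpy eddly nydk lijrc
Hunk 4: at line 2 remove [pdpy] add [ygfk,lrx,add] -> 9 lines: dzw azp lxwh ygfk lrx add eddly nydk lijrc
Hunk 5: at line 3 remove [lrx,add,eddly] add [yzyas,hrh,hsl] -> 9 lines: dzw azp lxwh ygfk yzyas hrh hsl nydk lijrc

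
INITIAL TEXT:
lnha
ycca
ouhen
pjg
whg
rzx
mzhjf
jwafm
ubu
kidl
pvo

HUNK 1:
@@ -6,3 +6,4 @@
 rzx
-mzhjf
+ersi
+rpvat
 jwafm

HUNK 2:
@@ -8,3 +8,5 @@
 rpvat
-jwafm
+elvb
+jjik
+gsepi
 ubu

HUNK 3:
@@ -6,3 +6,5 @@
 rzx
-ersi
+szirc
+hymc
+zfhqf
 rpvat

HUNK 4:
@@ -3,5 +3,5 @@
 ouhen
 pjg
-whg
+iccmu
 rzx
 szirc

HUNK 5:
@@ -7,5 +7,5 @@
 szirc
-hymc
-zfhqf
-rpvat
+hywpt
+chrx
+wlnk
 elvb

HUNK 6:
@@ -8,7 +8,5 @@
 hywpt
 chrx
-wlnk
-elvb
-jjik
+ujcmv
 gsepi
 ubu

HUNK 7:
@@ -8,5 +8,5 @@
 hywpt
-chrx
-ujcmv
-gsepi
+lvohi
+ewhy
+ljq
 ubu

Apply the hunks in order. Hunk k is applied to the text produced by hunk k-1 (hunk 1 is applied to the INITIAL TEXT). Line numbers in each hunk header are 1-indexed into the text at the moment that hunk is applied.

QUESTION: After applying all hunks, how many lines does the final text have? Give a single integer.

Hunk 1: at line 6 remove [mzhjf] add [ersi,rpvat] -> 12 lines: lnha ycca ouhen pjg whg rzx ersi rpvat jwafm ubu kidl pvo
Hunk 2: at line 8 remove [jwafm] add [elvb,jjik,gsepi] -> 14 lines: lnha ycca ouhen pjg whg rzx ersi rpvat elvb jjik gsepi ubu kidl pvo
Hunk 3: at line 6 remove [ersi] add [szirc,hymc,zfhqf] -> 16 lines: lnha ycca ouhen pjg whg rzx szirc hymc zfhqf rpvat elvb jjik gsepi ubu kidl pvo
Hunk 4: at line 3 remove [whg] add [iccmu] -> 16 lines: lnha ycca ouhen pjg iccmu rzx szirc hymc zfhqf rpvat elvb jjik gsepi ubu kidl pvo
Hunk 5: at line 7 remove [hymc,zfhqf,rpvat] add [hywpt,chrx,wlnk] -> 16 lines: lnha ycca ouhen pjg iccmu rzx szirc hywpt chrx wlnk elvb jjik gsepi ubu kidl pvo
Hunk 6: at line 8 remove [wlnk,elvb,jjik] add [ujcmv] -> 14 lines: lnha ycca ouhen pjg iccmu rzx szirc hywpt chrx ujcmv gsepi ubu kidl pvo
Hunk 7: at line 8 remove [chrx,ujcmv,gsepi] add [lvohi,ewhy,ljq] -> 14 lines: lnha ycca ouhen pjg iccmu rzx szirc hywpt lvohi ewhy ljq ubu kidl pvo
Final line count: 14

Answer: 14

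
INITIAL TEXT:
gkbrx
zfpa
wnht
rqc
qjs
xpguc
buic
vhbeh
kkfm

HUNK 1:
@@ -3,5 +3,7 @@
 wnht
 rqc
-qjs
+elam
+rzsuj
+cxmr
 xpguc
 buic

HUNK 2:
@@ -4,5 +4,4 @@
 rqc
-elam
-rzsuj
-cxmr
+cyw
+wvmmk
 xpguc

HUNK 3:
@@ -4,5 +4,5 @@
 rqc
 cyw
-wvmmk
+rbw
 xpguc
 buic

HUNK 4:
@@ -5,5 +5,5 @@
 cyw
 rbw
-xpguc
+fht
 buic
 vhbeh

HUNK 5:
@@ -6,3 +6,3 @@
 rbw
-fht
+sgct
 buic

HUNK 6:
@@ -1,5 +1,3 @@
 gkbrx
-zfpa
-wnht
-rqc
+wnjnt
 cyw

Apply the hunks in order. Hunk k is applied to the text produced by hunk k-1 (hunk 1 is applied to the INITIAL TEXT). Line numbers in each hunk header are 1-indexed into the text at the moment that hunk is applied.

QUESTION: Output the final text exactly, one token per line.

Answer: gkbrx
wnjnt
cyw
rbw
sgct
buic
vhbeh
kkfm

Derivation:
Hunk 1: at line 3 remove [qjs] add [elam,rzsuj,cxmr] -> 11 lines: gkbrx zfpa wnht rqc elam rzsuj cxmr xpguc buic vhbeh kkfm
Hunk 2: at line 4 remove [elam,rzsuj,cxmr] add [cyw,wvmmk] -> 10 lines: gkbrx zfpa wnht rqc cyw wvmmk xpguc buic vhbeh kkfm
Hunk 3: at line 4 remove [wvmmk] add [rbw] -> 10 lines: gkbrx zfpa wnht rqc cyw rbw xpguc buic vhbeh kkfm
Hunk 4: at line 5 remove [xpguc] add [fht] -> 10 lines: gkbrx zfpa wnht rqc cyw rbw fht buic vhbeh kkfm
Hunk 5: at line 6 remove [fht] add [sgct] -> 10 lines: gkbrx zfpa wnht rqc cyw rbw sgct buic vhbeh kkfm
Hunk 6: at line 1 remove [zfpa,wnht,rqc] add [wnjnt] -> 8 lines: gkbrx wnjnt cyw rbw sgct buic vhbeh kkfm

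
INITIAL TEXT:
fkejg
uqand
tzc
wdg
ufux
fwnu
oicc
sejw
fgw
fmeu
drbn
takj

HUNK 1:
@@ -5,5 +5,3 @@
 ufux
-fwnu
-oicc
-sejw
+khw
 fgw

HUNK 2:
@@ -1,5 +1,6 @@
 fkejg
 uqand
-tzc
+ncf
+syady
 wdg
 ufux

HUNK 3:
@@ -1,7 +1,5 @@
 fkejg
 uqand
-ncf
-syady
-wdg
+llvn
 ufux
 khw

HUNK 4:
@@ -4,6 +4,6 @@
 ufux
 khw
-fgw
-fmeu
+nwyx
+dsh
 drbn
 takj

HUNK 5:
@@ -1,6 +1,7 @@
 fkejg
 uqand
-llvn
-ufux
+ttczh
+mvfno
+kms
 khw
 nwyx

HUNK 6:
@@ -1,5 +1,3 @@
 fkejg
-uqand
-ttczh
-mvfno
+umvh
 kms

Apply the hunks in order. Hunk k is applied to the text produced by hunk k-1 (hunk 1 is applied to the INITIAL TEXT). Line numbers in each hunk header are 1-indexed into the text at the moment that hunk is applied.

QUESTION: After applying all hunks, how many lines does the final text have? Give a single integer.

Answer: 8

Derivation:
Hunk 1: at line 5 remove [fwnu,oicc,sejw] add [khw] -> 10 lines: fkejg uqand tzc wdg ufux khw fgw fmeu drbn takj
Hunk 2: at line 1 remove [tzc] add [ncf,syady] -> 11 lines: fkejg uqand ncf syady wdg ufux khw fgw fmeu drbn takj
Hunk 3: at line 1 remove [ncf,syady,wdg] add [llvn] -> 9 lines: fkejg uqand llvn ufux khw fgw fmeu drbn takj
Hunk 4: at line 4 remove [fgw,fmeu] add [nwyx,dsh] -> 9 lines: fkejg uqand llvn ufux khw nwyx dsh drbn takj
Hunk 5: at line 1 remove [llvn,ufux] add [ttczh,mvfno,kms] -> 10 lines: fkejg uqand ttczh mvfno kms khw nwyx dsh drbn takj
Hunk 6: at line 1 remove [uqand,ttczh,mvfno] add [umvh] -> 8 lines: fkejg umvh kms khw nwyx dsh drbn takj
Final line count: 8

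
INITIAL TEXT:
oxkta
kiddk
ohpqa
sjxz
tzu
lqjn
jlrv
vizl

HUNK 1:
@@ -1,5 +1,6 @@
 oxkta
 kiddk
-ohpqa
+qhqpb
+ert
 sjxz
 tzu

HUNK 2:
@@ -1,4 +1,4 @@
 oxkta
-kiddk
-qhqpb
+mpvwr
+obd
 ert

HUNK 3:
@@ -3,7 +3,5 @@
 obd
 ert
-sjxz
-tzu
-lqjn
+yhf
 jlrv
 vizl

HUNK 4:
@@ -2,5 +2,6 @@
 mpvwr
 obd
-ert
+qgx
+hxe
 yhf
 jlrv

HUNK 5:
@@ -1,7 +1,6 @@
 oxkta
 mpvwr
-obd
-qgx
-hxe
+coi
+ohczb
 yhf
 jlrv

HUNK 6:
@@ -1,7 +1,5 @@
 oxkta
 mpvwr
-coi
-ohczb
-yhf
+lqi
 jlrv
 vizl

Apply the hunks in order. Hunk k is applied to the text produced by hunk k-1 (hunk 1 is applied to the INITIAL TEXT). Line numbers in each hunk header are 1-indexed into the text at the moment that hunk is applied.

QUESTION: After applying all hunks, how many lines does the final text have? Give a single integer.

Answer: 5

Derivation:
Hunk 1: at line 1 remove [ohpqa] add [qhqpb,ert] -> 9 lines: oxkta kiddk qhqpb ert sjxz tzu lqjn jlrv vizl
Hunk 2: at line 1 remove [kiddk,qhqpb] add [mpvwr,obd] -> 9 lines: oxkta mpvwr obd ert sjxz tzu lqjn jlrv vizl
Hunk 3: at line 3 remove [sjxz,tzu,lqjn] add [yhf] -> 7 lines: oxkta mpvwr obd ert yhf jlrv vizl
Hunk 4: at line 2 remove [ert] add [qgx,hxe] -> 8 lines: oxkta mpvwr obd qgx hxe yhf jlrv vizl
Hunk 5: at line 1 remove [obd,qgx,hxe] add [coi,ohczb] -> 7 lines: oxkta mpvwr coi ohczb yhf jlrv vizl
Hunk 6: at line 1 remove [coi,ohczb,yhf] add [lqi] -> 5 lines: oxkta mpvwr lqi jlrv vizl
Final line count: 5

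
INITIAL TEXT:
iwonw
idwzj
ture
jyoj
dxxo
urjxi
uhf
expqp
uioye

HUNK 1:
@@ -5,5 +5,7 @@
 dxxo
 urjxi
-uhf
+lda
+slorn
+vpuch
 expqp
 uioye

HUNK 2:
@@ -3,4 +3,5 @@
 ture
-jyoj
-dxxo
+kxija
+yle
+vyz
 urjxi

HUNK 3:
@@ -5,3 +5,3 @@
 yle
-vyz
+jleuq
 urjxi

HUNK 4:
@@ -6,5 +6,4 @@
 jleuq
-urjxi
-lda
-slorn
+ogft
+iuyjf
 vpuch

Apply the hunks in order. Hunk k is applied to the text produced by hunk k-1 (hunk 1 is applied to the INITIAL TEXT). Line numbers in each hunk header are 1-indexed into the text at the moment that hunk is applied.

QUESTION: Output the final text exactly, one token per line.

Hunk 1: at line 5 remove [uhf] add [lda,slorn,vpuch] -> 11 lines: iwonw idwzj ture jyoj dxxo urjxi lda slorn vpuch expqp uioye
Hunk 2: at line 3 remove [jyoj,dxxo] add [kxija,yle,vyz] -> 12 lines: iwonw idwzj ture kxija yle vyz urjxi lda slorn vpuch expqp uioye
Hunk 3: at line 5 remove [vyz] add [jleuq] -> 12 lines: iwonw idwzj ture kxija yle jleuq urjxi lda slorn vpuch expqp uioye
Hunk 4: at line 6 remove [urjxi,lda,slorn] add [ogft,iuyjf] -> 11 lines: iwonw idwzj ture kxija yle jleuq ogft iuyjf vpuch expqp uioye

Answer: iwonw
idwzj
ture
kxija
yle
jleuq
ogft
iuyjf
vpuch
expqp
uioye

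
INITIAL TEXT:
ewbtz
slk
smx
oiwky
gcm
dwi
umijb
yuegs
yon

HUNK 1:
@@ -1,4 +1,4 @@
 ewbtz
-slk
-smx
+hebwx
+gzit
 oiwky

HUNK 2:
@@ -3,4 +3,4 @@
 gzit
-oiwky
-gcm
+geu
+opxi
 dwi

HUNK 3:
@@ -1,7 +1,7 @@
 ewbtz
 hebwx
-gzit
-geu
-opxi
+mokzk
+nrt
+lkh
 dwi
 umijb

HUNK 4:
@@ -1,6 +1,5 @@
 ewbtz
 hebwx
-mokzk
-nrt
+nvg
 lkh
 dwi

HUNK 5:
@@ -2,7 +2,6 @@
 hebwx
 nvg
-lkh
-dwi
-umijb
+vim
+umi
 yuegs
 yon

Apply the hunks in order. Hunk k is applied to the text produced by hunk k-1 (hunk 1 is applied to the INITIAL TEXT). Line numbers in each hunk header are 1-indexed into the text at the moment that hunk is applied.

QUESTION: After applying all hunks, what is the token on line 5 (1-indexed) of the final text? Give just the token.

Answer: umi

Derivation:
Hunk 1: at line 1 remove [slk,smx] add [hebwx,gzit] -> 9 lines: ewbtz hebwx gzit oiwky gcm dwi umijb yuegs yon
Hunk 2: at line 3 remove [oiwky,gcm] add [geu,opxi] -> 9 lines: ewbtz hebwx gzit geu opxi dwi umijb yuegs yon
Hunk 3: at line 1 remove [gzit,geu,opxi] add [mokzk,nrt,lkh] -> 9 lines: ewbtz hebwx mokzk nrt lkh dwi umijb yuegs yon
Hunk 4: at line 1 remove [mokzk,nrt] add [nvg] -> 8 lines: ewbtz hebwx nvg lkh dwi umijb yuegs yon
Hunk 5: at line 2 remove [lkh,dwi,umijb] add [vim,umi] -> 7 lines: ewbtz hebwx nvg vim umi yuegs yon
Final line 5: umi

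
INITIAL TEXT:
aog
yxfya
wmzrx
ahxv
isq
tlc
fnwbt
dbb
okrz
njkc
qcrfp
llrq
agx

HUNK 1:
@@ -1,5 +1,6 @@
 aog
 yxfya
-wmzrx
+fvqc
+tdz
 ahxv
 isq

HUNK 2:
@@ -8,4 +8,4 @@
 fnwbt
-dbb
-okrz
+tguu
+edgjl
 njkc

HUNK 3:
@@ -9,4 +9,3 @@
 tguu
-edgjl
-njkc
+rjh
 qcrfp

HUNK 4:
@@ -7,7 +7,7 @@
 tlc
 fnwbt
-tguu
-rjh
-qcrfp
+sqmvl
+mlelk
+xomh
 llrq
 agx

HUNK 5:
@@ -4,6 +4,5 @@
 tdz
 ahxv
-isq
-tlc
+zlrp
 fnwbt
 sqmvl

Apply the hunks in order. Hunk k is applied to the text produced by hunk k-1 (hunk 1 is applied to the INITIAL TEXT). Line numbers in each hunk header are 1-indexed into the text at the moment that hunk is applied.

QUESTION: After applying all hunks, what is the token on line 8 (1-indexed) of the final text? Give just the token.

Answer: sqmvl

Derivation:
Hunk 1: at line 1 remove [wmzrx] add [fvqc,tdz] -> 14 lines: aog yxfya fvqc tdz ahxv isq tlc fnwbt dbb okrz njkc qcrfp llrq agx
Hunk 2: at line 8 remove [dbb,okrz] add [tguu,edgjl] -> 14 lines: aog yxfya fvqc tdz ahxv isq tlc fnwbt tguu edgjl njkc qcrfp llrq agx
Hunk 3: at line 9 remove [edgjl,njkc] add [rjh] -> 13 lines: aog yxfya fvqc tdz ahxv isq tlc fnwbt tguu rjh qcrfp llrq agx
Hunk 4: at line 7 remove [tguu,rjh,qcrfp] add [sqmvl,mlelk,xomh] -> 13 lines: aog yxfya fvqc tdz ahxv isq tlc fnwbt sqmvl mlelk xomh llrq agx
Hunk 5: at line 4 remove [isq,tlc] add [zlrp] -> 12 lines: aog yxfya fvqc tdz ahxv zlrp fnwbt sqmvl mlelk xomh llrq agx
Final line 8: sqmvl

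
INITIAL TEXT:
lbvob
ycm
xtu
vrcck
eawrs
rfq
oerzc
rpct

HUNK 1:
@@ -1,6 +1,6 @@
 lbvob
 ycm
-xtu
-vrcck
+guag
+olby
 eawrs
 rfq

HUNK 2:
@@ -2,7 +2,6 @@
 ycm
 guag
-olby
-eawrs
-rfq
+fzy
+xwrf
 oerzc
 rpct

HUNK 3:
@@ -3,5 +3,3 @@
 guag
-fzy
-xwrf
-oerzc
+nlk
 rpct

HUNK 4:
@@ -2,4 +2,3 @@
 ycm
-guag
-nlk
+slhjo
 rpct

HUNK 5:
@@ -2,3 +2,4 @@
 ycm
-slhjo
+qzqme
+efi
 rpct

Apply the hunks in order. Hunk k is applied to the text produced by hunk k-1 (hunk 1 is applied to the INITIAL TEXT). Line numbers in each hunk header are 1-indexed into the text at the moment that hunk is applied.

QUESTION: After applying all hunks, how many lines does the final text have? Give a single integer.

Answer: 5

Derivation:
Hunk 1: at line 1 remove [xtu,vrcck] add [guag,olby] -> 8 lines: lbvob ycm guag olby eawrs rfq oerzc rpct
Hunk 2: at line 2 remove [olby,eawrs,rfq] add [fzy,xwrf] -> 7 lines: lbvob ycm guag fzy xwrf oerzc rpct
Hunk 3: at line 3 remove [fzy,xwrf,oerzc] add [nlk] -> 5 lines: lbvob ycm guag nlk rpct
Hunk 4: at line 2 remove [guag,nlk] add [slhjo] -> 4 lines: lbvob ycm slhjo rpct
Hunk 5: at line 2 remove [slhjo] add [qzqme,efi] -> 5 lines: lbvob ycm qzqme efi rpct
Final line count: 5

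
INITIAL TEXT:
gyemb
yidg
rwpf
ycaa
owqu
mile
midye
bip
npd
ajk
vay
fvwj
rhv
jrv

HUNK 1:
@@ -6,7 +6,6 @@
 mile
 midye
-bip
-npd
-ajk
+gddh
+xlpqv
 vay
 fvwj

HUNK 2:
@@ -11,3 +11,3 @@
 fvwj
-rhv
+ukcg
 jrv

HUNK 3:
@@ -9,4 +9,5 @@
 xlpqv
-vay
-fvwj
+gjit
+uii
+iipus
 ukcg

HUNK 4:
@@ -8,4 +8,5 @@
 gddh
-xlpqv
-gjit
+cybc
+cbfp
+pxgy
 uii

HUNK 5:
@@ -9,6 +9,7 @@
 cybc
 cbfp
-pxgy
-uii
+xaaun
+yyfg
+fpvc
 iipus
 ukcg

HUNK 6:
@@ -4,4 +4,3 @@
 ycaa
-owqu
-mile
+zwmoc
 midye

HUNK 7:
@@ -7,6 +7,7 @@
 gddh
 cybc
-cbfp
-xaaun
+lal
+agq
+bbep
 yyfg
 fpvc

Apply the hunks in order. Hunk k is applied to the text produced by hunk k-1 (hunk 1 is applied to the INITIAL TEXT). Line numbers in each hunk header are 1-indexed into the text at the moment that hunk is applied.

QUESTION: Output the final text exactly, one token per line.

Answer: gyemb
yidg
rwpf
ycaa
zwmoc
midye
gddh
cybc
lal
agq
bbep
yyfg
fpvc
iipus
ukcg
jrv

Derivation:
Hunk 1: at line 6 remove [bip,npd,ajk] add [gddh,xlpqv] -> 13 lines: gyemb yidg rwpf ycaa owqu mile midye gddh xlpqv vay fvwj rhv jrv
Hunk 2: at line 11 remove [rhv] add [ukcg] -> 13 lines: gyemb yidg rwpf ycaa owqu mile midye gddh xlpqv vay fvwj ukcg jrv
Hunk 3: at line 9 remove [vay,fvwj] add [gjit,uii,iipus] -> 14 lines: gyemb yidg rwpf ycaa owqu mile midye gddh xlpqv gjit uii iipus ukcg jrv
Hunk 4: at line 8 remove [xlpqv,gjit] add [cybc,cbfp,pxgy] -> 15 lines: gyemb yidg rwpf ycaa owqu mile midye gddh cybc cbfp pxgy uii iipus ukcg jrv
Hunk 5: at line 9 remove [pxgy,uii] add [xaaun,yyfg,fpvc] -> 16 lines: gyemb yidg rwpf ycaa owqu mile midye gddh cybc cbfp xaaun yyfg fpvc iipus ukcg jrv
Hunk 6: at line 4 remove [owqu,mile] add [zwmoc] -> 15 lines: gyemb yidg rwpf ycaa zwmoc midye gddh cybc cbfp xaaun yyfg fpvc iipus ukcg jrv
Hunk 7: at line 7 remove [cbfp,xaaun] add [lal,agq,bbep] -> 16 lines: gyemb yidg rwpf ycaa zwmoc midye gddh cybc lal agq bbep yyfg fpvc iipus ukcg jrv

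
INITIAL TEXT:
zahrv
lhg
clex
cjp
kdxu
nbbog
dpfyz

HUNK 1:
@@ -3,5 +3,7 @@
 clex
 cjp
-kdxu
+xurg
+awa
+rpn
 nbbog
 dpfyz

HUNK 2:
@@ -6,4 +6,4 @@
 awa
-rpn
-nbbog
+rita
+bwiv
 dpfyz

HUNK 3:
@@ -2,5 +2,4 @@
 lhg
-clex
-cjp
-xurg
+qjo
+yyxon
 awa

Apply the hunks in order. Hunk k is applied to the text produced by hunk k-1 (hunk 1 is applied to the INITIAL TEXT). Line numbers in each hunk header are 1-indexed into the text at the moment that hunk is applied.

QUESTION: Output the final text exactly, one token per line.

Hunk 1: at line 3 remove [kdxu] add [xurg,awa,rpn] -> 9 lines: zahrv lhg clex cjp xurg awa rpn nbbog dpfyz
Hunk 2: at line 6 remove [rpn,nbbog] add [rita,bwiv] -> 9 lines: zahrv lhg clex cjp xurg awa rita bwiv dpfyz
Hunk 3: at line 2 remove [clex,cjp,xurg] add [qjo,yyxon] -> 8 lines: zahrv lhg qjo yyxon awa rita bwiv dpfyz

Answer: zahrv
lhg
qjo
yyxon
awa
rita
bwiv
dpfyz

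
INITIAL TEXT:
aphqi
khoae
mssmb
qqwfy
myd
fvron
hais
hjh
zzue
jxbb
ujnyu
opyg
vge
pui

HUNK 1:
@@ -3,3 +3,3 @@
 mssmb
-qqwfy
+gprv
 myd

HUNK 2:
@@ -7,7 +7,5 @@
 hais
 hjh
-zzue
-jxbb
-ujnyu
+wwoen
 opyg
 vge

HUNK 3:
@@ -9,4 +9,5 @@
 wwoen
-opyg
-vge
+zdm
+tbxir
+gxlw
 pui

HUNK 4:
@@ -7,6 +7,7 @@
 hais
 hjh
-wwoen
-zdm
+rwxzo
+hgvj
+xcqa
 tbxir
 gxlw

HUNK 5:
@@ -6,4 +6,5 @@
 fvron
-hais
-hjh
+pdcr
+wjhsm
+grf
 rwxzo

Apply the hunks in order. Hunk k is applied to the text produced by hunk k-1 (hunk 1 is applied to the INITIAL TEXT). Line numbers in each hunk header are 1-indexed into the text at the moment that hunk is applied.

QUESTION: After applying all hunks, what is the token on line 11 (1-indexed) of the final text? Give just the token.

Hunk 1: at line 3 remove [qqwfy] add [gprv] -> 14 lines: aphqi khoae mssmb gprv myd fvron hais hjh zzue jxbb ujnyu opyg vge pui
Hunk 2: at line 7 remove [zzue,jxbb,ujnyu] add [wwoen] -> 12 lines: aphqi khoae mssmb gprv myd fvron hais hjh wwoen opyg vge pui
Hunk 3: at line 9 remove [opyg,vge] add [zdm,tbxir,gxlw] -> 13 lines: aphqi khoae mssmb gprv myd fvron hais hjh wwoen zdm tbxir gxlw pui
Hunk 4: at line 7 remove [wwoen,zdm] add [rwxzo,hgvj,xcqa] -> 14 lines: aphqi khoae mssmb gprv myd fvron hais hjh rwxzo hgvj xcqa tbxir gxlw pui
Hunk 5: at line 6 remove [hais,hjh] add [pdcr,wjhsm,grf] -> 15 lines: aphqi khoae mssmb gprv myd fvron pdcr wjhsm grf rwxzo hgvj xcqa tbxir gxlw pui
Final line 11: hgvj

Answer: hgvj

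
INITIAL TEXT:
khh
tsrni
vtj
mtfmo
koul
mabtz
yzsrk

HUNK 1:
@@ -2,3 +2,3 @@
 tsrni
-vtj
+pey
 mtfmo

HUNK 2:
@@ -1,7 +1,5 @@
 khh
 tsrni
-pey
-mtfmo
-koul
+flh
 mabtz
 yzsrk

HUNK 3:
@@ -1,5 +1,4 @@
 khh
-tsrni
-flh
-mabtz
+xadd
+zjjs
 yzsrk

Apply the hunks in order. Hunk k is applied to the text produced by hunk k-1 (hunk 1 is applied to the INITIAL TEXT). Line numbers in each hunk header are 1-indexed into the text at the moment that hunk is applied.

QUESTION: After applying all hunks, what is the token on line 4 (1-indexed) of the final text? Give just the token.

Answer: yzsrk

Derivation:
Hunk 1: at line 2 remove [vtj] add [pey] -> 7 lines: khh tsrni pey mtfmo koul mabtz yzsrk
Hunk 2: at line 1 remove [pey,mtfmo,koul] add [flh] -> 5 lines: khh tsrni flh mabtz yzsrk
Hunk 3: at line 1 remove [tsrni,flh,mabtz] add [xadd,zjjs] -> 4 lines: khh xadd zjjs yzsrk
Final line 4: yzsrk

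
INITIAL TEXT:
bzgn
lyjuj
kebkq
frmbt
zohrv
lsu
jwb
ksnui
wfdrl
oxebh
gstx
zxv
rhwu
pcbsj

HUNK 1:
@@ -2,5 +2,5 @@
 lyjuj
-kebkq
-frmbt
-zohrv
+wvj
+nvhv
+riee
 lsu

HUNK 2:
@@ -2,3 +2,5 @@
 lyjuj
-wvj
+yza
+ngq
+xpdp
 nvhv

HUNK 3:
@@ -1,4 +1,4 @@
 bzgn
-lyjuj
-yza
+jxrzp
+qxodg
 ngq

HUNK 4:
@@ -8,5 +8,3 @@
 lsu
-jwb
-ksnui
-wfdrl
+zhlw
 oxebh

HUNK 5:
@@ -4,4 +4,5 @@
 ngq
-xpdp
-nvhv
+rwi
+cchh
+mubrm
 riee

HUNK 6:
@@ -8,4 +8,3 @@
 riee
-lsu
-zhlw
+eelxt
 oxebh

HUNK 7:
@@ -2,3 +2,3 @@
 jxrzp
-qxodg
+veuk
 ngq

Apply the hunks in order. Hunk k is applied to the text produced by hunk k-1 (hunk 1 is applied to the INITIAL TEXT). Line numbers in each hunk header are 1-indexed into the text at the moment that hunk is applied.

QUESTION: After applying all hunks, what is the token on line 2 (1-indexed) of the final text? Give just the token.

Hunk 1: at line 2 remove [kebkq,frmbt,zohrv] add [wvj,nvhv,riee] -> 14 lines: bzgn lyjuj wvj nvhv riee lsu jwb ksnui wfdrl oxebh gstx zxv rhwu pcbsj
Hunk 2: at line 2 remove [wvj] add [yza,ngq,xpdp] -> 16 lines: bzgn lyjuj yza ngq xpdp nvhv riee lsu jwb ksnui wfdrl oxebh gstx zxv rhwu pcbsj
Hunk 3: at line 1 remove [lyjuj,yza] add [jxrzp,qxodg] -> 16 lines: bzgn jxrzp qxodg ngq xpdp nvhv riee lsu jwb ksnui wfdrl oxebh gstx zxv rhwu pcbsj
Hunk 4: at line 8 remove [jwb,ksnui,wfdrl] add [zhlw] -> 14 lines: bzgn jxrzp qxodg ngq xpdp nvhv riee lsu zhlw oxebh gstx zxv rhwu pcbsj
Hunk 5: at line 4 remove [xpdp,nvhv] add [rwi,cchh,mubrm] -> 15 lines: bzgn jxrzp qxodg ngq rwi cchh mubrm riee lsu zhlw oxebh gstx zxv rhwu pcbsj
Hunk 6: at line 8 remove [lsu,zhlw] add [eelxt] -> 14 lines: bzgn jxrzp qxodg ngq rwi cchh mubrm riee eelxt oxebh gstx zxv rhwu pcbsj
Hunk 7: at line 2 remove [qxodg] add [veuk] -> 14 lines: bzgn jxrzp veuk ngq rwi cchh mubrm riee eelxt oxebh gstx zxv rhwu pcbsj
Final line 2: jxrzp

Answer: jxrzp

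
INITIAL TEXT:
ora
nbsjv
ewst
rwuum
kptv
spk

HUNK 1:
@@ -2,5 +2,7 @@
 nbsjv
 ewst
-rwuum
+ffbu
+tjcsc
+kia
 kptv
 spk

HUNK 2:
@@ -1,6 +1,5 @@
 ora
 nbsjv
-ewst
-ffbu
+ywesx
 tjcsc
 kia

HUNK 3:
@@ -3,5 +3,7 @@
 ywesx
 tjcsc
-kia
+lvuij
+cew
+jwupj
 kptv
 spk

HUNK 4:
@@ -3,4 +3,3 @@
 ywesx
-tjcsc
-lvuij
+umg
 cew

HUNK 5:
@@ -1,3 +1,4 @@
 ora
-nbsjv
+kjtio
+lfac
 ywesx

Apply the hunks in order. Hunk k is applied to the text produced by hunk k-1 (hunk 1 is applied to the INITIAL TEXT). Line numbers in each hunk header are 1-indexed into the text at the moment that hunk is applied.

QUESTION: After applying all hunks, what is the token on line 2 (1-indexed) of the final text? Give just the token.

Answer: kjtio

Derivation:
Hunk 1: at line 2 remove [rwuum] add [ffbu,tjcsc,kia] -> 8 lines: ora nbsjv ewst ffbu tjcsc kia kptv spk
Hunk 2: at line 1 remove [ewst,ffbu] add [ywesx] -> 7 lines: ora nbsjv ywesx tjcsc kia kptv spk
Hunk 3: at line 3 remove [kia] add [lvuij,cew,jwupj] -> 9 lines: ora nbsjv ywesx tjcsc lvuij cew jwupj kptv spk
Hunk 4: at line 3 remove [tjcsc,lvuij] add [umg] -> 8 lines: ora nbsjv ywesx umg cew jwupj kptv spk
Hunk 5: at line 1 remove [nbsjv] add [kjtio,lfac] -> 9 lines: ora kjtio lfac ywesx umg cew jwupj kptv spk
Final line 2: kjtio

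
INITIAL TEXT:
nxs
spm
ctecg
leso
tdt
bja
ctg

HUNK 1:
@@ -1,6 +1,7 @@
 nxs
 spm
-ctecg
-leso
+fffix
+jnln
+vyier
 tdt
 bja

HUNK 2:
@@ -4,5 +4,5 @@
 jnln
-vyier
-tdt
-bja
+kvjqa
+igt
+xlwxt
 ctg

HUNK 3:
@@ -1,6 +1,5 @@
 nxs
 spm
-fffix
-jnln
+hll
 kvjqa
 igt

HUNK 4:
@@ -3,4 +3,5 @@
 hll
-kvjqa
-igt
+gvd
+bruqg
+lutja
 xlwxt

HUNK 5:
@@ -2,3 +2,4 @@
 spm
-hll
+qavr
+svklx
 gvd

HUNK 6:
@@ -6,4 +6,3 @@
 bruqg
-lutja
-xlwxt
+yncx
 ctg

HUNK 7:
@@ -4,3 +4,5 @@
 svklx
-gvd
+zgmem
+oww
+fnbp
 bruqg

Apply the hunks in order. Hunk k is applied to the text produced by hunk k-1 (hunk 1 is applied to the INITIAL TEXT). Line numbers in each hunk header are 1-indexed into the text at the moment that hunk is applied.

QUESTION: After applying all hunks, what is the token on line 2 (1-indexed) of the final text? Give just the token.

Hunk 1: at line 1 remove [ctecg,leso] add [fffix,jnln,vyier] -> 8 lines: nxs spm fffix jnln vyier tdt bja ctg
Hunk 2: at line 4 remove [vyier,tdt,bja] add [kvjqa,igt,xlwxt] -> 8 lines: nxs spm fffix jnln kvjqa igt xlwxt ctg
Hunk 3: at line 1 remove [fffix,jnln] add [hll] -> 7 lines: nxs spm hll kvjqa igt xlwxt ctg
Hunk 4: at line 3 remove [kvjqa,igt] add [gvd,bruqg,lutja] -> 8 lines: nxs spm hll gvd bruqg lutja xlwxt ctg
Hunk 5: at line 2 remove [hll] add [qavr,svklx] -> 9 lines: nxs spm qavr svklx gvd bruqg lutja xlwxt ctg
Hunk 6: at line 6 remove [lutja,xlwxt] add [yncx] -> 8 lines: nxs spm qavr svklx gvd bruqg yncx ctg
Hunk 7: at line 4 remove [gvd] add [zgmem,oww,fnbp] -> 10 lines: nxs spm qavr svklx zgmem oww fnbp bruqg yncx ctg
Final line 2: spm

Answer: spm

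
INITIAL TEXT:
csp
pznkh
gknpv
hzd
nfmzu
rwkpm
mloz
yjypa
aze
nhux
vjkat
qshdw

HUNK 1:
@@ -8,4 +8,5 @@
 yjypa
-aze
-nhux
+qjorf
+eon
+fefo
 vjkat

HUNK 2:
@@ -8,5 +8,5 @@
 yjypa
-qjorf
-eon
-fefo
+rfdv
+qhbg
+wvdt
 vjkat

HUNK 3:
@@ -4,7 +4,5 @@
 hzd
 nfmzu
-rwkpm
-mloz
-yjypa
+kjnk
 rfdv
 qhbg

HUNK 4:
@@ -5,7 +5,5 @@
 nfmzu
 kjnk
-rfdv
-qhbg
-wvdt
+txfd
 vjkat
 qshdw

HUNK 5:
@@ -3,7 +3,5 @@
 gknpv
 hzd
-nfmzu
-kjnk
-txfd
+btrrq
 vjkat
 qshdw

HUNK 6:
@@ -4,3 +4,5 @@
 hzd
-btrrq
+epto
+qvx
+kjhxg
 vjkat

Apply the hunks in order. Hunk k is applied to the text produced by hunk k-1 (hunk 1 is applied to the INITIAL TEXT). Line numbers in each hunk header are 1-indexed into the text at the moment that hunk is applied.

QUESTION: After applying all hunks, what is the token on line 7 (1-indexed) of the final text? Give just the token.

Answer: kjhxg

Derivation:
Hunk 1: at line 8 remove [aze,nhux] add [qjorf,eon,fefo] -> 13 lines: csp pznkh gknpv hzd nfmzu rwkpm mloz yjypa qjorf eon fefo vjkat qshdw
Hunk 2: at line 8 remove [qjorf,eon,fefo] add [rfdv,qhbg,wvdt] -> 13 lines: csp pznkh gknpv hzd nfmzu rwkpm mloz yjypa rfdv qhbg wvdt vjkat qshdw
Hunk 3: at line 4 remove [rwkpm,mloz,yjypa] add [kjnk] -> 11 lines: csp pznkh gknpv hzd nfmzu kjnk rfdv qhbg wvdt vjkat qshdw
Hunk 4: at line 5 remove [rfdv,qhbg,wvdt] add [txfd] -> 9 lines: csp pznkh gknpv hzd nfmzu kjnk txfd vjkat qshdw
Hunk 5: at line 3 remove [nfmzu,kjnk,txfd] add [btrrq] -> 7 lines: csp pznkh gknpv hzd btrrq vjkat qshdw
Hunk 6: at line 4 remove [btrrq] add [epto,qvx,kjhxg] -> 9 lines: csp pznkh gknpv hzd epto qvx kjhxg vjkat qshdw
Final line 7: kjhxg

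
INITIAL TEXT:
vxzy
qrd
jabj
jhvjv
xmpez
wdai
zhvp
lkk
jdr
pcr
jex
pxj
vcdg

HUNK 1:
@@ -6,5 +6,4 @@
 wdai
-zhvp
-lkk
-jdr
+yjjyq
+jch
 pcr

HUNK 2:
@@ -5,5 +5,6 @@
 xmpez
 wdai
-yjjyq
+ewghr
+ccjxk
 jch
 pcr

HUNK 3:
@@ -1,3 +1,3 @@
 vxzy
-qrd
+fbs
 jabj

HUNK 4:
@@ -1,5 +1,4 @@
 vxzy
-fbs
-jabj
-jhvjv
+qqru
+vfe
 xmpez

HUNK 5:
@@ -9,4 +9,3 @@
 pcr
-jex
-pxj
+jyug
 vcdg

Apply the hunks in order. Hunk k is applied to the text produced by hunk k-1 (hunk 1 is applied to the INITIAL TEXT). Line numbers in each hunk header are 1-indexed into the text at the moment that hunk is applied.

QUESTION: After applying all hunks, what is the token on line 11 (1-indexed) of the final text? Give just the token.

Hunk 1: at line 6 remove [zhvp,lkk,jdr] add [yjjyq,jch] -> 12 lines: vxzy qrd jabj jhvjv xmpez wdai yjjyq jch pcr jex pxj vcdg
Hunk 2: at line 5 remove [yjjyq] add [ewghr,ccjxk] -> 13 lines: vxzy qrd jabj jhvjv xmpez wdai ewghr ccjxk jch pcr jex pxj vcdg
Hunk 3: at line 1 remove [qrd] add [fbs] -> 13 lines: vxzy fbs jabj jhvjv xmpez wdai ewghr ccjxk jch pcr jex pxj vcdg
Hunk 4: at line 1 remove [fbs,jabj,jhvjv] add [qqru,vfe] -> 12 lines: vxzy qqru vfe xmpez wdai ewghr ccjxk jch pcr jex pxj vcdg
Hunk 5: at line 9 remove [jex,pxj] add [jyug] -> 11 lines: vxzy qqru vfe xmpez wdai ewghr ccjxk jch pcr jyug vcdg
Final line 11: vcdg

Answer: vcdg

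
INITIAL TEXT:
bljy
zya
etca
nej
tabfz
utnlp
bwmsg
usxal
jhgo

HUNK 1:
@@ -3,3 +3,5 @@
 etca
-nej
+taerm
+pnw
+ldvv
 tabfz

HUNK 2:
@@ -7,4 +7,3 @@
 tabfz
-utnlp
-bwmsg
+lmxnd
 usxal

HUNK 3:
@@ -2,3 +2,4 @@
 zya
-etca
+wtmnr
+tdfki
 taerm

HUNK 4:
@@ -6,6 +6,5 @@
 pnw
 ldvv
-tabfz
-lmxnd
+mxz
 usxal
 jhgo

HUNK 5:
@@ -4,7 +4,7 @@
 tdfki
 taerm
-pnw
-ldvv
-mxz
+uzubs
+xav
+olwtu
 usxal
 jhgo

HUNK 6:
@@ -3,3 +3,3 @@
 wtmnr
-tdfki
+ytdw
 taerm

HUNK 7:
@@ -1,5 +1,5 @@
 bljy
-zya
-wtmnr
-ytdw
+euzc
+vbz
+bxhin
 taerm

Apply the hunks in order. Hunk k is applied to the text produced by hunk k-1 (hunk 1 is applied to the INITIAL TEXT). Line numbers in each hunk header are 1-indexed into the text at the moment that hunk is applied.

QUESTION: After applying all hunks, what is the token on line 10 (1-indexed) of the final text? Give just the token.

Answer: jhgo

Derivation:
Hunk 1: at line 3 remove [nej] add [taerm,pnw,ldvv] -> 11 lines: bljy zya etca taerm pnw ldvv tabfz utnlp bwmsg usxal jhgo
Hunk 2: at line 7 remove [utnlp,bwmsg] add [lmxnd] -> 10 lines: bljy zya etca taerm pnw ldvv tabfz lmxnd usxal jhgo
Hunk 3: at line 2 remove [etca] add [wtmnr,tdfki] -> 11 lines: bljy zya wtmnr tdfki taerm pnw ldvv tabfz lmxnd usxal jhgo
Hunk 4: at line 6 remove [tabfz,lmxnd] add [mxz] -> 10 lines: bljy zya wtmnr tdfki taerm pnw ldvv mxz usxal jhgo
Hunk 5: at line 4 remove [pnw,ldvv,mxz] add [uzubs,xav,olwtu] -> 10 lines: bljy zya wtmnr tdfki taerm uzubs xav olwtu usxal jhgo
Hunk 6: at line 3 remove [tdfki] add [ytdw] -> 10 lines: bljy zya wtmnr ytdw taerm uzubs xav olwtu usxal jhgo
Hunk 7: at line 1 remove [zya,wtmnr,ytdw] add [euzc,vbz,bxhin] -> 10 lines: bljy euzc vbz bxhin taerm uzubs xav olwtu usxal jhgo
Final line 10: jhgo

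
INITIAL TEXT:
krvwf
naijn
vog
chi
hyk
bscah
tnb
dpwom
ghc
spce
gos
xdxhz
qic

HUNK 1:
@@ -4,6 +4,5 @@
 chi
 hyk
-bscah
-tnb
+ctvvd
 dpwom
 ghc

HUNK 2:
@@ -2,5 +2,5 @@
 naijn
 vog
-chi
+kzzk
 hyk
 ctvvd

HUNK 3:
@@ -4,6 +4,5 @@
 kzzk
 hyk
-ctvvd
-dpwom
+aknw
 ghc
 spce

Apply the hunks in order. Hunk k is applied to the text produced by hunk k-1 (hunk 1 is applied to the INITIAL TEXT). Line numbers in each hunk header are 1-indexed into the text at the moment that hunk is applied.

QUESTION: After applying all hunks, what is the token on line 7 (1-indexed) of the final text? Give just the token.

Answer: ghc

Derivation:
Hunk 1: at line 4 remove [bscah,tnb] add [ctvvd] -> 12 lines: krvwf naijn vog chi hyk ctvvd dpwom ghc spce gos xdxhz qic
Hunk 2: at line 2 remove [chi] add [kzzk] -> 12 lines: krvwf naijn vog kzzk hyk ctvvd dpwom ghc spce gos xdxhz qic
Hunk 3: at line 4 remove [ctvvd,dpwom] add [aknw] -> 11 lines: krvwf naijn vog kzzk hyk aknw ghc spce gos xdxhz qic
Final line 7: ghc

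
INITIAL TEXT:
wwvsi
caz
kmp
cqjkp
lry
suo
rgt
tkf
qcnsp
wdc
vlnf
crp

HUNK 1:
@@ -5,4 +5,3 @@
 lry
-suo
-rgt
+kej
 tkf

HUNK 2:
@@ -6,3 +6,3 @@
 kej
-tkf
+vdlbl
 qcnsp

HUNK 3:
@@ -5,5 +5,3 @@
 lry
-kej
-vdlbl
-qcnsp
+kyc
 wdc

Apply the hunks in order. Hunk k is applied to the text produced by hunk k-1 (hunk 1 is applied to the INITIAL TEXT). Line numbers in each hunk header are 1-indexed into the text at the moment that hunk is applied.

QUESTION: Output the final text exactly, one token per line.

Answer: wwvsi
caz
kmp
cqjkp
lry
kyc
wdc
vlnf
crp

Derivation:
Hunk 1: at line 5 remove [suo,rgt] add [kej] -> 11 lines: wwvsi caz kmp cqjkp lry kej tkf qcnsp wdc vlnf crp
Hunk 2: at line 6 remove [tkf] add [vdlbl] -> 11 lines: wwvsi caz kmp cqjkp lry kej vdlbl qcnsp wdc vlnf crp
Hunk 3: at line 5 remove [kej,vdlbl,qcnsp] add [kyc] -> 9 lines: wwvsi caz kmp cqjkp lry kyc wdc vlnf crp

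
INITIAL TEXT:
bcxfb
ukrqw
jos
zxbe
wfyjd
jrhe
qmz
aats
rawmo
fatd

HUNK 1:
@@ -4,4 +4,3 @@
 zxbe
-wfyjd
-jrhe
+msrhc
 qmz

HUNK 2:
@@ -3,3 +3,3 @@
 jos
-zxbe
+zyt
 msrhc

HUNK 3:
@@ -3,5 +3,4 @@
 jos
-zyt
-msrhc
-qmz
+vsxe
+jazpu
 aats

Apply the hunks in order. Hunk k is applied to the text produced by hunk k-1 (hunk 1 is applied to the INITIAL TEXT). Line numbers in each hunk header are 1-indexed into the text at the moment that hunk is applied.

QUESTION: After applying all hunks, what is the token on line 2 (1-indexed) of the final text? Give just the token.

Hunk 1: at line 4 remove [wfyjd,jrhe] add [msrhc] -> 9 lines: bcxfb ukrqw jos zxbe msrhc qmz aats rawmo fatd
Hunk 2: at line 3 remove [zxbe] add [zyt] -> 9 lines: bcxfb ukrqw jos zyt msrhc qmz aats rawmo fatd
Hunk 3: at line 3 remove [zyt,msrhc,qmz] add [vsxe,jazpu] -> 8 lines: bcxfb ukrqw jos vsxe jazpu aats rawmo fatd
Final line 2: ukrqw

Answer: ukrqw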